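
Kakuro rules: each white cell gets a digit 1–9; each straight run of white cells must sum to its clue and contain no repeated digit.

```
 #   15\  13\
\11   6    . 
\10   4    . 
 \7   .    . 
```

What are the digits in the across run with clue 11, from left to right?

R1C2 = 11 − 6 = 5 completes the 11 across.
R2C2 = 10 − 4 = 6 completes the 10 across.
R3C1 = 15 − 10 = 5 completes the 15 down.
R3C2 = 7 − 5 = 2 completes the 7 across.

6 5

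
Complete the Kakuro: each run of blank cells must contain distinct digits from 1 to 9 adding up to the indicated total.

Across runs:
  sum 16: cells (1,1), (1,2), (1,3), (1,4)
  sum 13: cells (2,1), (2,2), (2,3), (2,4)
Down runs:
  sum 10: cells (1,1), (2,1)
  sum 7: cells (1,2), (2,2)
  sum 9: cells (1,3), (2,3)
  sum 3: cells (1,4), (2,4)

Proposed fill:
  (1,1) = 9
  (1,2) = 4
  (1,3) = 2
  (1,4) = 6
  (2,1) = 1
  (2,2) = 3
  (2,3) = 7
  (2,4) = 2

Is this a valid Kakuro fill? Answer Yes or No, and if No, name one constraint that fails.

No — the down run (1,4)–(2,4) sums to 8, not 3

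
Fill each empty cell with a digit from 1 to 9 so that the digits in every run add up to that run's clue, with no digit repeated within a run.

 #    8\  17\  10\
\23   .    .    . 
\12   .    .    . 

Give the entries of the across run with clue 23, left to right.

23 in 3 cells must be {6,8,9}; 17 in 2 cells must be {8,9}.
The 23 across and the 8 down share only 6, so R1C1 = 6.
R2C1 = 8 − 6 = 2 completes the 8 down.
Given what's placed, R2C2 must be 9 to fit the 12 across and 17 down.
R2C3 = 12 − 11 = 1 completes the 12 across.
R1C2 = 17 − 9 = 8 completes the 17 down.
R1C3 = 23 − 14 = 9 completes the 23 across.

6 8 9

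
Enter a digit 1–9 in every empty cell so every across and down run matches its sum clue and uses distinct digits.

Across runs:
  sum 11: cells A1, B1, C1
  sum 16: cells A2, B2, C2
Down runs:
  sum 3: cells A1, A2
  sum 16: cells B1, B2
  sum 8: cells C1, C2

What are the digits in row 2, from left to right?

3 in 2 cells must be {1,2}; 16 in 2 cells must be {7,9}.
The 11 across and the 16 down share only 7, so B1 = 7.
B2 = 16 − 7 = 9 completes the 16 down.
Given what's placed, A1 must be 1 to fit the 11 across and 3 down.
C1 = 11 − 8 = 3 completes the 11 across.
A2 = 3 − 1 = 2 completes the 3 down.
C2 = 16 − 11 = 5 completes the 16 across.

2 9 5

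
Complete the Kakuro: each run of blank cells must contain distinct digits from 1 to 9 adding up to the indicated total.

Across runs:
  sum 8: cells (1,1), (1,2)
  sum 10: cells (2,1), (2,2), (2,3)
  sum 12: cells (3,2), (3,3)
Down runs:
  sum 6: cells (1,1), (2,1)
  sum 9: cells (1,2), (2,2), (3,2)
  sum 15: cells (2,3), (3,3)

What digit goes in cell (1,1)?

5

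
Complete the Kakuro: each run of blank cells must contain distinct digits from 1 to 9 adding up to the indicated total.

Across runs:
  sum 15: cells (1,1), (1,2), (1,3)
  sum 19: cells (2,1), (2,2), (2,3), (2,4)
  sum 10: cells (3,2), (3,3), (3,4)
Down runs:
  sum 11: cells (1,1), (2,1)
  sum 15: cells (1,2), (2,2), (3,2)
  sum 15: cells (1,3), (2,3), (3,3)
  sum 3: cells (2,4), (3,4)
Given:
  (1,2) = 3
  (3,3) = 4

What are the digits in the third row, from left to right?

3 in 2 cells must be {1,2}.
(3,2) = 5: the only remaining digit allowed by both the 10 across and the 15 down.
(3,4) = 10 − 9 = 1 completes the 10 across.

5, 4, 1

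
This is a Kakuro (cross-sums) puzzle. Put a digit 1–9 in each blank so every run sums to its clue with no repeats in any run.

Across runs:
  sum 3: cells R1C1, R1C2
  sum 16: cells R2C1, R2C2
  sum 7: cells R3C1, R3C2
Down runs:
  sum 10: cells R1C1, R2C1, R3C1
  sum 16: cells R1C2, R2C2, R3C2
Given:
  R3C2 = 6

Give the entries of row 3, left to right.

3 in 2 cells must be {1,2}; 16 in 2 cells must be {7,9}.
The 16 across and the 10 down share only 7, so R2C1 = 7.
R2C2 = 16 − 7 = 9 completes the 16 across.
R3C1 = 7 − 6 = 1 completes the 7 across.
R1C1 = 10 − 8 = 2 completes the 10 down.
R1C2 = 3 − 2 = 1 completes the 3 across.

1 6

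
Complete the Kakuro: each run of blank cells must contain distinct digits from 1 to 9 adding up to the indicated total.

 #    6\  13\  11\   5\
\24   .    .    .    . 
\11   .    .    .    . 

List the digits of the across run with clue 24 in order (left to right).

5 8 9 2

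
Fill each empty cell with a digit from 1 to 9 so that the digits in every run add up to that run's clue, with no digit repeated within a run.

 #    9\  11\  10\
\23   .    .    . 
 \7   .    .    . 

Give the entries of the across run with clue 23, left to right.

8 9 6

23 in 3 cells must be {6,8,9}; 7 in 3 cells must be {1,2,4}.
Nothing is forced directly, so branch on R1C1, whose candidates are 6 or 8. If R1C1 = 6: then R2C1 would have to be in {1,2,4} for the 7 across but in {3} for the 9 down — contradiction. So R1C1 = 8.
R2C1 = 9 − 8 = 1 completes the 9 down.
Nothing is forced directly, so branch on R2C2, whose candidates are 2 or 4. If R2C2 = 4: then R1C2 would have to be in {6,9} for the 23 across but in {7} for the 11 down — contradiction. So R2C2 = 2.
R1C2 = 11 − 2 = 9 completes the 11 down.
R1C3 = 23 − 17 = 6 completes the 23 across.
R2C3 = 7 − 3 = 4 completes the 7 across.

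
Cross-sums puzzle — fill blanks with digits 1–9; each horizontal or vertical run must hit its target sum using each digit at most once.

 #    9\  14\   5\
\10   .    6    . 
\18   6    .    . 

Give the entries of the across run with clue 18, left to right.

6 8 4

R1C1 = 9 − 6 = 3 completes the 9 down.
R1C3 = 10 − 9 = 1 completes the 10 across.
R2C2 = 14 − 6 = 8 completes the 14 down.
R2C3 = 18 − 14 = 4 completes the 18 across.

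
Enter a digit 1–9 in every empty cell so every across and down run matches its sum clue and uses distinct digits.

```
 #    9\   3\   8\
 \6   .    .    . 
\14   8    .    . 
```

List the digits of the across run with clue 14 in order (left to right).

8 1 5

6 in 3 cells must be {1,2,3}; 3 in 2 cells must be {1,2}.
R1C1 = 9 − 8 = 1 completes the 9 down.
Given what's placed, R1C2 must be 2 to fit the 6 across and 3 down.
R1C3 = 6 − 3 = 3 completes the 6 across.
R2C2 = 3 − 2 = 1 completes the 3 down.
R2C3 = 14 − 9 = 5 completes the 14 across.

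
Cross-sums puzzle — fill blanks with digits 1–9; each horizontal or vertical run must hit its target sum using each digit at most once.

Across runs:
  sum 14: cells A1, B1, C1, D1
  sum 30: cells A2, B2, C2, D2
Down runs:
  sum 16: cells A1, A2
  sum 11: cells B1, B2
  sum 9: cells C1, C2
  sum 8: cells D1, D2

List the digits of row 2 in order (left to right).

30 in 4 cells must be {6,7,8,9}; 16 in 2 cells must be {7,9}.
Only 7 fits A1 under both its across sum 14 and down sum 16.
A2 = 16 − 7 = 9 completes the 16 down.
Nothing is forced directly, so branch on B1, whose candidates are 2 or 4. If B1 = 2: that forces D1 = 1, after which B2 would have to be in {6,7,8} for the 30 across but in {9} for the 11 down — contradiction. So B1 = 4.
B2 = 11 − 4 = 7 completes the 11 down.
D2 = 6: the only remaining digit allowed by both the 30 across and the 8 down.
D1 = 8 − 6 = 2 completes the 8 down.
C2 = 30 − 22 = 8 completes the 30 across.

9 7 8 6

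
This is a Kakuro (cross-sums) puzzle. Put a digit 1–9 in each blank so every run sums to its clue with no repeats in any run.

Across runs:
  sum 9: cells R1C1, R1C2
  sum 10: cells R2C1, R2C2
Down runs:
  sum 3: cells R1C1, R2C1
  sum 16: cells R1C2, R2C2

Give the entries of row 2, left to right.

3 in 2 cells must be {1,2}; 16 in 2 cells must be {7,9}.
The 9 across and the 16 down share only 7, so R1C2 = 7.
R2C2 = 16 − 7 = 9 completes the 16 down.
R1C1 = 9 − 7 = 2 completes the 9 across.
R2C1 = 10 − 9 = 1 completes the 10 across.

1 9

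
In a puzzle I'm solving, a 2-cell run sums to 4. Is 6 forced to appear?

The only way to make 4 from 2 distinct digits is {1,3}, which does not contain 6.

No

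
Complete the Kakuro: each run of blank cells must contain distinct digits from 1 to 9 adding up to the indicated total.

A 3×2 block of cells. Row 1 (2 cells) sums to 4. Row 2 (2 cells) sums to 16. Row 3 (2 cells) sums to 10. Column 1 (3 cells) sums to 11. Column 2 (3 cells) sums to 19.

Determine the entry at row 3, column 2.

7

4 in 2 cells must be {1,3}; 16 in 2 cells must be {7,9}.
The 4 across and the 19 down share only 3, so (1,2) = 3.
The 16 across and the 11 down share only 7, so (2,1) = 7.
(2,2) = 16 − 7 = 9 completes the 16 across.
(3,2) = 19 − 12 = 7 completes the 19 down.
(1,1) = 4 − 3 = 1 completes the 4 across.
(3,1) = 10 − 7 = 3 completes the 10 across.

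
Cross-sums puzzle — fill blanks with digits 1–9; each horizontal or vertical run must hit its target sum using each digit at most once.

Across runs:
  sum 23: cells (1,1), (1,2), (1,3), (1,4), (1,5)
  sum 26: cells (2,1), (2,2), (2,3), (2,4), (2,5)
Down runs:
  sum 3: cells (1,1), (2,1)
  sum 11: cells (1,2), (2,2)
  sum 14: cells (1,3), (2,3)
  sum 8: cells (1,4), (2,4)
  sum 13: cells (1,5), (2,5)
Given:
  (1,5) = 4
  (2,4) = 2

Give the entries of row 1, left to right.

3 in 2 cells must be {1,2}.
(1,4) = 8 − 2 = 6 completes the 8 down.
(2,1) = 1: the only remaining digit allowed by both the 26 across and the 3 down.
(2,5) = 13 − 4 = 9 completes the 13 down.
(1,1) = 3 − 1 = 2 completes the 3 down.
Given what's placed, (1,3) must be 8 to fit the 23 across and 14 down.
(2,3) = 14 − 8 = 6 completes the 14 down.
(1,2) = 23 − 20 = 3 completes the 23 across.

2 3 8 6 4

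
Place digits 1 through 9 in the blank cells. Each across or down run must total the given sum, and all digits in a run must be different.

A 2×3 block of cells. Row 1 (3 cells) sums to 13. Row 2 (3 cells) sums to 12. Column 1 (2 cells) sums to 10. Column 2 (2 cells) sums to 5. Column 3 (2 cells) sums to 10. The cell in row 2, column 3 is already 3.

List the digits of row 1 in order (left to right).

(1,3) = 10 − 3 = 7 completes the 10 down.
No cell is forced outright now. (1,1) can only be 1 or 2 or 4 (the digits allowed by both its 13 across and its 10 down). If (1,1) = 1: then (1,2) would have to be in {5} for the 13 across but in {1,2,3,4} for the 5 down — contradiction. If (1,1) = 4: that forces (1,2) = 2, after which (2,1) would have to be in {1,2,4,5,7,8} for the 12 across but in {6} for the 10 down — contradiction. So (1,1) = 2.
(1,2) = 13 − 9 = 4 completes the 13 across.
(2,1) = 10 − 2 = 8 completes the 10 down.
(2,2) = 12 − 11 = 1 completes the 12 across.

2, 4, 7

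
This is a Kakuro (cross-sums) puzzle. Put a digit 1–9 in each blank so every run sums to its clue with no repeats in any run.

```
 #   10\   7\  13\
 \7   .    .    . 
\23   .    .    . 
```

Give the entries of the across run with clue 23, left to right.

7 in 3 cells must be {1,2,4}; 23 in 3 cells must be {6,8,9}.
The 7 across and the 13 down share only 4, so R1C3 = 4.
The 23 across and the 7 down share only 6, so R2C2 = 6.
R2C3 = 13 − 4 = 9 completes the 13 down.
R1C2 = 7 − 6 = 1 completes the 7 down.
R2C1 = 23 − 15 = 8 completes the 23 across.
R1C1 = 7 − 5 = 2 completes the 7 across.

8 6 9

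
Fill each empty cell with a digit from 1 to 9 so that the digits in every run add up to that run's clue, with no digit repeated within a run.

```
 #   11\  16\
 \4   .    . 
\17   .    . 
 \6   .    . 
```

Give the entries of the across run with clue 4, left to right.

4 in 2 cells must be {1,3}; 17 in 2 cells must be {8,9}.
The 17 across and the 11 down share only 8, so R2C1 = 8.
R2C2 = 17 − 8 = 9 completes the 17 across.
Given what's placed, R1C1 must be 1 to fit the 4 across and 11 down.
R1C2 = 4 − 1 = 3 completes the 4 across.
R3C1 = 11 − 9 = 2 completes the 11 down.
R3C2 = 6 − 2 = 4 completes the 6 across.

1, 3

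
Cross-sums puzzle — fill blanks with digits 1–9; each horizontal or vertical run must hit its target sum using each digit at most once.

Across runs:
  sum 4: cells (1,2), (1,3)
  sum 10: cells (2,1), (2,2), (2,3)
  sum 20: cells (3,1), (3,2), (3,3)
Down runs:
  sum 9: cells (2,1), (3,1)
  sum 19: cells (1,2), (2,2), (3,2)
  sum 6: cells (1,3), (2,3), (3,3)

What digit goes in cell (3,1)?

8

4 in 2 cells must be {1,3}; 6 in 3 cells must be {1,2,3}.
Only 3 fits (1,2) under both its across sum 4 and down sum 19.
(1,3) = 4 − 3 = 1 completes the 4 across.
Given what's placed, (2,2) must be 7 to fit the 10 across and 19 down.
(2,3) = 2: the only remaining digit allowed by both the 10 across and the 6 down.
(3,2) = 19 − 10 = 9 completes the 19 down.
(3,3) = 6 − 3 = 3 completes the 6 down.
(2,1) = 10 − 9 = 1 completes the 10 across.
(3,1) = 20 − 12 = 8 completes the 20 across.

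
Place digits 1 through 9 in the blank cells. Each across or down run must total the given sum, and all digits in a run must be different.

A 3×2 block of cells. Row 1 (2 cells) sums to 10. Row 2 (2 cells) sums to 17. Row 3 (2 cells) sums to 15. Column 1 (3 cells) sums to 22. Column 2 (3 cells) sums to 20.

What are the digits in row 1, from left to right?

7 3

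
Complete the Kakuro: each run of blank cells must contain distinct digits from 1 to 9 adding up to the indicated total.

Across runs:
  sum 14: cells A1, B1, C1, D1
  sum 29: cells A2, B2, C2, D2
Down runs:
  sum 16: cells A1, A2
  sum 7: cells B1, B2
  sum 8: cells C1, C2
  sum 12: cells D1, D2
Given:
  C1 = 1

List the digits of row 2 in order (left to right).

9 5 7 8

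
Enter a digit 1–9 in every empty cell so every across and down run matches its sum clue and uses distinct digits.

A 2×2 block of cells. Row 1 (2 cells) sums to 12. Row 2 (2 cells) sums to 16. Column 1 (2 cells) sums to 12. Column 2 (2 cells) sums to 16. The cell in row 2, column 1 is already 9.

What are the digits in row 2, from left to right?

9 7

16 in 2 cells must be {7,9}.
(1,1) = 12 − 9 = 3 completes the 12 down.
(1,2) = 12 − 3 = 9 completes the 12 across.
(2,2) = 16 − 9 = 7 completes the 16 across.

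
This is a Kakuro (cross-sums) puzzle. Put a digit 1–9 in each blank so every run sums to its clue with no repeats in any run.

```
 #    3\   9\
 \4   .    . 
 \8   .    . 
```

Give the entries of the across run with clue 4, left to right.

1 3

4 in 2 cells must be {1,3}; 3 in 2 cells must be {1,2}.
The 4 across and the 3 down share only 1, so R1C1 = 1.
R1C2 = 4 − 1 = 3 completes the 4 across.
R2C1 = 3 − 1 = 2 completes the 3 down.
R2C2 = 8 − 2 = 6 completes the 8 across.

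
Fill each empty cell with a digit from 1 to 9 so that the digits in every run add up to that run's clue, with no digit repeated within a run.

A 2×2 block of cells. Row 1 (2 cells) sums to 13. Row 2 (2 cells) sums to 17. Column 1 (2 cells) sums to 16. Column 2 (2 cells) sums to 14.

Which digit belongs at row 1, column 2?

17 in 2 cells must be {8,9}; 16 in 2 cells must be {7,9}.
The 17 across and the 16 down share only 9, so (2,1) = 9.
(2,2) = 17 − 9 = 8 completes the 17 across.
(1,1) = 16 − 9 = 7 completes the 16 down.
(1,2) = 13 − 7 = 6 completes the 13 across.

6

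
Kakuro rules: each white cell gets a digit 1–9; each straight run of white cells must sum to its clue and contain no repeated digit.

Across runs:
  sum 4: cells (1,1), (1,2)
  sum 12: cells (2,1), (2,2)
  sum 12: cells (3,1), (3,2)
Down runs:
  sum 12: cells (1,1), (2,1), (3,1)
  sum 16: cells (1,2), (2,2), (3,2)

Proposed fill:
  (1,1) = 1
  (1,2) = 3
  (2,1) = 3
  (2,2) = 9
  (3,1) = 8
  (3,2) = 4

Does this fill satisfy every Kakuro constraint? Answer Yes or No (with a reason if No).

Yes

Across: 1+3=4; 3+9=12; 8+4=12. Down: 1+3+8=12; 3+9+4=16. No digit repeats within any run.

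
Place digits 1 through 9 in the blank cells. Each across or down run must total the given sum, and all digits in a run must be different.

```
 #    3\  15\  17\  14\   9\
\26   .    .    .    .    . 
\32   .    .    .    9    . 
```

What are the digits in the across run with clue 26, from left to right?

3 in 2 cells must be {1,2}; 17 in 2 cells must be {8,9}.
R1C4 = 14 − 9 = 5 completes the 14 down.
R2C1 = 2: the only remaining digit allowed by both the 32 across and the 3 down.
Given what's placed, R2C3 must be 8 to fit the 32 across and 17 down.
R1C1 = 3 − 2 = 1 completes the 3 down.
R1C3 = 17 − 8 = 9 completes the 17 down.
Nothing is forced directly, so branch on R2C2, whose candidates are 6 or 7. If R2C2 = 6: then R1C2 would have to be in {3,4,7,8} for the 26 across but in {9} for the 15 down — contradiction. So R2C2 = 7.
R1C2 = 15 − 7 = 8 completes the 15 down.
R1C5 = 26 − 23 = 3 completes the 26 across.

1 8 9 5 3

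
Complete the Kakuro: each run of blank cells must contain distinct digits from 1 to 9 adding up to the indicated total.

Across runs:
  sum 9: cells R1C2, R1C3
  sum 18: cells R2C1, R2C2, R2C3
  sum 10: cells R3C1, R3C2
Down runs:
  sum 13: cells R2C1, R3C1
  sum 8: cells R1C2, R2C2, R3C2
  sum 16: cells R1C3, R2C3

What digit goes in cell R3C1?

9

16 in 2 cells must be {7,9}.
The 9 across and the 16 down share only 7, so R1C3 = 7.
R2C3 = 16 − 7 = 9 completes the 16 down.
R1C2 = 9 − 7 = 2 completes the 9 across.
R3C2 = 1: the only remaining digit allowed by both the 10 across and the 8 down.
R2C2 = 8 − 3 = 5 completes the 8 down.
R3C1 = 10 − 1 = 9 completes the 10 across.
R2C1 = 18 − 14 = 4 completes the 18 across.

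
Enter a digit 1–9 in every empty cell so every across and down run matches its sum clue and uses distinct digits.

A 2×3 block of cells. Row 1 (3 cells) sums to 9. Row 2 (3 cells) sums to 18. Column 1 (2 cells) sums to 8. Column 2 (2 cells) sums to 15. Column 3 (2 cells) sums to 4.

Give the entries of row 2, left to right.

6 9 3

4 in 2 cells must be {1,3}.
The 9 across and the 15 down share only 6, so (1,2) = 6.
Given what's placed, (1,3) must be 1 to fit the 9 across and 4 down.
(2,2) = 15 − 6 = 9 completes the 15 down.
(2,3) = 4 − 1 = 3 completes the 4 down.
(1,1) = 9 − 7 = 2 completes the 9 across.
(2,1) = 18 − 12 = 6 completes the 18 across.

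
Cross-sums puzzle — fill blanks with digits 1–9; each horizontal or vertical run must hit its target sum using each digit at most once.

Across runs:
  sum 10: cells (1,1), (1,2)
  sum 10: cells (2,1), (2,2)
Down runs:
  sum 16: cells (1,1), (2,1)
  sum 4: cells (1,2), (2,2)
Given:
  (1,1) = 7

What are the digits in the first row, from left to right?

7, 3

16 in 2 cells must be {7,9}; 4 in 2 cells must be {1,3}.
(1,2) = 10 − 7 = 3 completes the 10 across.
(2,1) = 16 − 7 = 9 completes the 16 down.
(2,2) = 10 − 9 = 1 completes the 10 across.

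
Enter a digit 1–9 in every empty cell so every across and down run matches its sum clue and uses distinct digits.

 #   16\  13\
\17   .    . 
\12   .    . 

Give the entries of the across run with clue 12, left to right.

7, 5

17 in 2 cells must be {8,9}; 16 in 2 cells must be {7,9}.
The 17 across and the 16 down share only 9, so R1C1 = 9.
R1C2 = 17 − 9 = 8 completes the 17 across.
R2C1 = 16 − 9 = 7 completes the 16 down.
R2C2 = 12 − 7 = 5 completes the 12 across.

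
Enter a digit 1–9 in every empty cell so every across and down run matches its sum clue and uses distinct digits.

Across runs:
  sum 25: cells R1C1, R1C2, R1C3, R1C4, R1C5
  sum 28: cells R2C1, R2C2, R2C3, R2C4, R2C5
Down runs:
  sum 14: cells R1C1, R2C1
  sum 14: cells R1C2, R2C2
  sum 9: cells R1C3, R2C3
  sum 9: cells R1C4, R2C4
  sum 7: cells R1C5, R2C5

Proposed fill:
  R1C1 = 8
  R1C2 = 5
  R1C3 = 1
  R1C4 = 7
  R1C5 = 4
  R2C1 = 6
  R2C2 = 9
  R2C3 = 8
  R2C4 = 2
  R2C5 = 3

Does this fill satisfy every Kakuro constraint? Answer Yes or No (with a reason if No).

Yes

Across: 8+5+1+7+4=25; 6+9+8+2+3=28. Down: 8+6=14; 5+9=14; 1+8=9; 7+2=9; 4+3=7. No digit repeats within any run.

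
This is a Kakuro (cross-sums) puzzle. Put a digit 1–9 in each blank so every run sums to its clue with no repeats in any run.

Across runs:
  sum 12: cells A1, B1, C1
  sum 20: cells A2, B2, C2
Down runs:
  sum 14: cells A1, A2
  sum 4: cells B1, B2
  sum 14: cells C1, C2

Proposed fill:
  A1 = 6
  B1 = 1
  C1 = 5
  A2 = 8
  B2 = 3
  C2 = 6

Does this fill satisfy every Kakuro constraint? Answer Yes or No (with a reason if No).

No — the down run C1–C2 sums to 11, not 14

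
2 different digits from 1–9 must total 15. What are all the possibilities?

2 distinct digits from 1–9 sum between 3 and 17.

{6,9}; {7,8}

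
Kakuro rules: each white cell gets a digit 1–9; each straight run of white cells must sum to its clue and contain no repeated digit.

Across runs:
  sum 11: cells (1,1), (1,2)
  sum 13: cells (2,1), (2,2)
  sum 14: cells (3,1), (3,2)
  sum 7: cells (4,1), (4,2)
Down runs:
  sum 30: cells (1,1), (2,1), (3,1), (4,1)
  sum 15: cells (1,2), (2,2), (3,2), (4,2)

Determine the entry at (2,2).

30 in 4 cells must be {6,7,8,9}.
Only 6 fits (4,1) under both its across sum 7 and down sum 30.
(4,2) = 7 − 6 = 1 completes the 7 across.
Nothing is forced directly, so branch on (3,1), whose candidates are 8 or 9. If (3,1) = 8: that forces (3,2) = 6, (2,2) = 5, (1,2) = 3, after which (2,1) would have to be in {8} for the 13 across but in {7,9} for the 30 down — contradiction. So (3,1) = 9.
(3,2) = 14 − 9 = 5 completes the 14 across.
No cell is forced outright now. (1,1) can only be 7 or 8 (the digits allowed by both its 11 across and its 30 down). If (1,1) = 7: then (1,2) would have to be in {4} for the 11 across but in {2,3,6,7} for the 15 down — contradiction. So (1,1) = 8.
(1,2) = 11 − 8 = 3 completes the 11 across.
(2,1) = 30 − 23 = 7 completes the 30 down.
(2,2) = 13 − 7 = 6 completes the 13 across.

6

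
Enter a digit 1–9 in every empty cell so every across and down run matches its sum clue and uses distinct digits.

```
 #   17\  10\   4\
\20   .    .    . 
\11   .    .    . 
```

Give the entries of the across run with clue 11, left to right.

8 2 1

17 in 2 cells must be {8,9}; 4 in 2 cells must be {1,3}.
The 20 across and the 4 down share only 3, so R1C3 = 3.
The 11 across and the 17 down share only 8, so R2C1 = 8.
R2C3 = 4 − 3 = 1 completes the 4 down.
R1C1 = 17 − 8 = 9 completes the 17 down.
R1C2 = 20 − 12 = 8 completes the 20 across.
R2C2 = 11 − 9 = 2 completes the 11 across.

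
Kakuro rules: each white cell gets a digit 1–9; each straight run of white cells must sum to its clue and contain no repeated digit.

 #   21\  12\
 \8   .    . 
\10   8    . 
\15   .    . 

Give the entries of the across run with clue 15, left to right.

6 9

R2C2 = 10 − 8 = 2 completes the 10 across.
Nothing is forced directly, so branch on R1C1, whose candidates are 6 or 7. If R1C1 = 6: then R1C2 would have to be in {2} for the 8 across but in {1,3,4,6,7,9} for the 12 down — contradiction. So R1C1 = 7.
R1C2 = 8 − 7 = 1 completes the 8 across.
R3C1 = 21 − 15 = 6 completes the 21 down.
R3C2 = 15 − 6 = 9 completes the 15 across.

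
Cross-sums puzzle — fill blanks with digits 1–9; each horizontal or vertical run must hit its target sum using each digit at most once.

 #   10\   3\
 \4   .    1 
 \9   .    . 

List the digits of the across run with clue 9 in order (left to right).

7 2

4 in 2 cells must be {1,3}; 3 in 2 cells must be {1,2}.
R1C1 = 4 − 1 = 3 completes the 4 across.
R2C1 = 10 − 3 = 7 completes the 10 down.
R2C2 = 9 − 7 = 2 completes the 9 across.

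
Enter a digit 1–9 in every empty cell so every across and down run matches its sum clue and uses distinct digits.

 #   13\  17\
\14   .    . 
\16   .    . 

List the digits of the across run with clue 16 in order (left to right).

16 in 2 cells must be {7,9}; 17 in 2 cells must be {8,9}.
The 16 across and the 17 down share only 9, so R2C2 = 9.
R1C2 = 17 − 9 = 8 completes the 17 down.
R2C1 = 16 − 9 = 7 completes the 16 across.
R1C1 = 14 − 8 = 6 completes the 14 across.

7 9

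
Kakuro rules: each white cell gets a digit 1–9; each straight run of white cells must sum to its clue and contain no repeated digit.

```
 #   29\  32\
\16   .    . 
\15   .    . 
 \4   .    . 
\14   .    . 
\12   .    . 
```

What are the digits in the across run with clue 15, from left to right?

8, 7

16 in 2 cells must be {7,9}; 4 in 2 cells must be {1,3}.
Only 3 fits R3C2 under both its across sum 4 and down sum 32.
R3C1 = 4 − 3 = 1 completes the 4 across.
Nothing is forced directly, so branch on R4C2, whose candidates are 5 or 8 or 9. If R4C2 = 8: that forces R4C1 = 6, R1C1 = 9, R1C2 = 7, R2C1 = 8, after which R2C2 would have to be in {7} for the 15 across but in {5,9} for the 32 down — contradiction. If R4C2 = 9: that forces R1C2 = 7, R2C2 = 8, R4C1 = 5, R5C2 = 5, R1C1 = 9, after which R2C1 would have to be in {7} for the 15 across but in {6,8} for the 29 down — contradiction. So R4C2 = 5.
R4C1 = 14 − 5 = 9 completes the 14 across.
R1C1 = 7: the only remaining digit allowed by both the 16 across and the 29 down.
R1C2 = 16 − 7 = 9 completes the 16 across.
Given what's placed, R2C1 must be 8 to fit the 15 across and 29 down.
R2C2 = 15 − 8 = 7 completes the 15 across.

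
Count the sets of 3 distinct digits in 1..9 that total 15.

3 distinct digits from 1–9 sum between 6 and 24.

8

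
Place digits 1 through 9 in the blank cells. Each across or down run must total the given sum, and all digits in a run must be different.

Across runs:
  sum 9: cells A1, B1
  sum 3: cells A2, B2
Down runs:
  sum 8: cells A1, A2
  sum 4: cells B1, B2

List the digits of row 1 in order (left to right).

6 3

3 in 2 cells must be {1,2}; 4 in 2 cells must be {1,3}.
The 3 across and the 4 down share only 1, so B2 = 1.
B1 = 4 − 1 = 3 completes the 4 down.
A2 = 3 − 1 = 2 completes the 3 across.
A1 = 9 − 3 = 6 completes the 9 across.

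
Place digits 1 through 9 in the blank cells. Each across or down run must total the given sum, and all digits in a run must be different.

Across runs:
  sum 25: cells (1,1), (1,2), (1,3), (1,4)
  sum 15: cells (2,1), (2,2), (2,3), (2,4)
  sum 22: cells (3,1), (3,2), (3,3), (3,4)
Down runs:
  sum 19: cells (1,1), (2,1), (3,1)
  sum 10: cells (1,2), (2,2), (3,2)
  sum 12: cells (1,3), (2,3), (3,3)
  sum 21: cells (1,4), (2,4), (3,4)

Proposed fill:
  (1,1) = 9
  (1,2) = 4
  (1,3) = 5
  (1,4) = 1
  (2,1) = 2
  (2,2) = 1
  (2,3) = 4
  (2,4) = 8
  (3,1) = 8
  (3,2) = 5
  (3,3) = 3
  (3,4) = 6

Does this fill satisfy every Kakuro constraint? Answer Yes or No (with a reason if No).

No — the across run (1,1)–(1,4) sums to 19, not 25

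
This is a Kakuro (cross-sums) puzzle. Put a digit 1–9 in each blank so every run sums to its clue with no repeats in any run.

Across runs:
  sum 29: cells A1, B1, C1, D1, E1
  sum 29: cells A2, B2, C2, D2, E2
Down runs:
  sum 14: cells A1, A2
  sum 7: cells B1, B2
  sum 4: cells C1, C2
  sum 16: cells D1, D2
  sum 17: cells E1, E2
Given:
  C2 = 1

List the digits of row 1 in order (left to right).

8 2 3 7 9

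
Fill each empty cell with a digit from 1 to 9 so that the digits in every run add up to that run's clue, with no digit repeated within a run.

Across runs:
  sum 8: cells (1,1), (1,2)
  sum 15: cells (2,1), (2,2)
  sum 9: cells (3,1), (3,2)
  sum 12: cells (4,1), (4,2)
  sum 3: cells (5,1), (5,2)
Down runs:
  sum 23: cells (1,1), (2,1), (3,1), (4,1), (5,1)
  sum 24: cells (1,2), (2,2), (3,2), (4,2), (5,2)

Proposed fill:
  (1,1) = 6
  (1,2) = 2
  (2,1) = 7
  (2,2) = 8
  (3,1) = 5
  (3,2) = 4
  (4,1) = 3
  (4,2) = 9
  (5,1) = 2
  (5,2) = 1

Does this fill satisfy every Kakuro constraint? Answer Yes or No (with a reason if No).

Yes

Across: 6+2=8; 7+8=15; 5+4=9; 3+9=12; 2+1=3. Down: 6+7+5+3+2=23; 2+8+4+9+1=24. No digit repeats within any run.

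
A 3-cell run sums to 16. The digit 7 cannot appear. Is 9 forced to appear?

No

Counterexample: {2,6,8} sums to 16 under that restriction without using 9.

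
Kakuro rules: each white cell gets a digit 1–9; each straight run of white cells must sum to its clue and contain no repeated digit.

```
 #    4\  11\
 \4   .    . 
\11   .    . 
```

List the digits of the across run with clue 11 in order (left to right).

3 8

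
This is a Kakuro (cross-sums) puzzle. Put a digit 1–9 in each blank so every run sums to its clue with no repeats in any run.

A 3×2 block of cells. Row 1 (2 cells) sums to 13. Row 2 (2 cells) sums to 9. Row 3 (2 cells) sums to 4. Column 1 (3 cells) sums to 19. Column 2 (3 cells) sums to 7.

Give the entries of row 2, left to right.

7, 2

4 in 2 cells must be {1,3}; 7 in 3 cells must be {1,2,4}.
The 13 across and the 7 down share only 4, so (1,2) = 4.
The 4 across and the 19 down share only 3, so (3,1) = 3.
(3,2) = 4 − 3 = 1 completes the 4 across.
(1,1) = 13 − 4 = 9 completes the 13 across.
(2,1) = 19 − 12 = 7 completes the 19 down.
(2,2) = 9 − 7 = 2 completes the 9 across.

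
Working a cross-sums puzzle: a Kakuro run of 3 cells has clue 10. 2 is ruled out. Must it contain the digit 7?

Counterexample: {1,3,6} sums to 10 under that restriction without using 7.

No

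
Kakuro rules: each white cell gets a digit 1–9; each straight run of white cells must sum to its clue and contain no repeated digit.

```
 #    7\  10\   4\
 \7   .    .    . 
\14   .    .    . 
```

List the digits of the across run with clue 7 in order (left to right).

2 4 1

7 in 3 cells must be {1,2,4}; 4 in 2 cells must be {1,3}.
The 7 across and the 4 down share only 1, so R1C3 = 1.
R2C3 = 4 − 1 = 3 completes the 4 down.
Nothing is forced directly, so branch on R1C1, whose candidates are 2 or 4. If R1C1 = 4: that forces R1C2 = 2, after which R2C1 would have to be in {2,4,5,6,7,9} for the 14 across but in {3} for the 7 down — contradiction. So R1C1 = 2.
R1C2 = 7 − 3 = 4 completes the 7 across.
R2C1 = 7 − 2 = 5 completes the 7 down.
R2C2 = 14 − 8 = 6 completes the 14 across.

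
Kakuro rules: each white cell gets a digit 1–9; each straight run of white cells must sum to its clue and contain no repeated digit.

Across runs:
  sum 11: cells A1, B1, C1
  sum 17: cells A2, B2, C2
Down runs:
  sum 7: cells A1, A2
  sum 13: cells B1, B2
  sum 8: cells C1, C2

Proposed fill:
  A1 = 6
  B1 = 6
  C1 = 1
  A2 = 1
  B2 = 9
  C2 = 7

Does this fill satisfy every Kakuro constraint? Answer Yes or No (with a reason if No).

No — the across run A1–C1 sums to 13, not 11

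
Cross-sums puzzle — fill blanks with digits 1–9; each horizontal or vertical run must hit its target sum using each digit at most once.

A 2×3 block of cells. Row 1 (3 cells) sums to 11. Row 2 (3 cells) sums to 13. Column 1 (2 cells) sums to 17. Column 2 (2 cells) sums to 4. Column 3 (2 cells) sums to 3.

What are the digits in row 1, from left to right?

17 in 2 cells must be {8,9}; 4 in 2 cells must be {1,3}; 3 in 2 cells must be {1,2}.
The 11 across and the 17 down share only 8, so (1,1) = 8.
Given what's placed, (1,2) must be 1 to fit the 11 across and 4 down.
(1,3) = 11 − 9 = 2 completes the 11 across.
(2,1) = 17 − 8 = 9 completes the 17 down.
(2,2) = 4 − 1 = 3 completes the 4 down.
(2,3) = 13 − 12 = 1 completes the 13 across.

8, 1, 2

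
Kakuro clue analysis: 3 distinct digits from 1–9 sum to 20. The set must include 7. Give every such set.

3 distinct digits from 1–9 sum between 6 and 24.
Keeping only sets containing 7.

{4,7,9}; {5,7,8}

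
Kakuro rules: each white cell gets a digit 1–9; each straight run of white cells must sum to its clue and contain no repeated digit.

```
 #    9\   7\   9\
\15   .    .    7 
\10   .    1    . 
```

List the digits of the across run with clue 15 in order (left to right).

2 6 7

R1C2 = 7 − 1 = 6 completes the 7 down.
R2C3 = 9 − 7 = 2 completes the 9 down.
R1C1 = 15 − 13 = 2 completes the 15 across.
R2C1 = 10 − 3 = 7 completes the 10 across.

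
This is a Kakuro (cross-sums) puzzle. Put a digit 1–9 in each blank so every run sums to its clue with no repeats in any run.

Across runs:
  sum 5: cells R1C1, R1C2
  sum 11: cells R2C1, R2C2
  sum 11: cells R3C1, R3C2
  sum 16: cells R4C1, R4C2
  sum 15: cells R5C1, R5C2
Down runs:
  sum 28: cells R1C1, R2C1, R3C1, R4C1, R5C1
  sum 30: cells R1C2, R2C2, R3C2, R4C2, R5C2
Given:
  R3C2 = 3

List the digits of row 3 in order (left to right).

8 3

16 in 2 cells must be {7,9}.
R1C2 = 4: the only remaining digit allowed by both the 5 across and the 30 down.
R3C1 = 11 − 3 = 8 completes the 11 across.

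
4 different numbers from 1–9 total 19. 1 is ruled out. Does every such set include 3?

Counterexample: {2,4,5,8} sums to 19 under that restriction without using 3.

No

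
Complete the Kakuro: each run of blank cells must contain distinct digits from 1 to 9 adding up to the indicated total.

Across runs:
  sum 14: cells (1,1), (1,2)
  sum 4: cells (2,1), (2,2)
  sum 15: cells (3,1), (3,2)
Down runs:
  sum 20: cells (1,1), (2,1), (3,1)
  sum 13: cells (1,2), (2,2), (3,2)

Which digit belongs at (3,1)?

4 in 2 cells must be {1,3}.
The 4 across and the 20 down share only 3, so (2,1) = 3.
(2,2) = 4 − 3 = 1 completes the 4 across.
Nothing is forced directly, so branch on (1,1), whose candidates are 8 or 9. If (1,1) = 8: then (1,2) would have to be in {6} for the 14 across but in {3,4,5,7,8,9} for the 13 down — contradiction. So (1,1) = 9.
(1,2) = 14 − 9 = 5 completes the 14 across.
(3,1) = 20 − 12 = 8 completes the 20 down.
(3,2) = 15 − 8 = 7 completes the 15 across.

8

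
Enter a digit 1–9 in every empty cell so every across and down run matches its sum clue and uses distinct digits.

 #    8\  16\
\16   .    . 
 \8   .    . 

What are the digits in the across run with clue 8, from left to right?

16 in 2 cells must be {7,9}.
The 16 across and the 8 down share only 7, so R1C1 = 7.
R1C2 = 16 − 7 = 9 completes the 16 across.
R2C1 = 8 − 7 = 1 completes the 8 down.
R2C2 = 8 − 1 = 7 completes the 8 across.

1 7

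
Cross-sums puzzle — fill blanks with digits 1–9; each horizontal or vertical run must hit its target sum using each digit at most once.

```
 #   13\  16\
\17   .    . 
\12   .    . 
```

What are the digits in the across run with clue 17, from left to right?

8 9

17 in 2 cells must be {8,9}; 16 in 2 cells must be {7,9}.
The 17 across and the 16 down share only 9, so R1C2 = 9.
R2C2 = 16 − 9 = 7 completes the 16 down.
R1C1 = 17 − 9 = 8 completes the 17 across.
R2C1 = 12 − 7 = 5 completes the 12 across.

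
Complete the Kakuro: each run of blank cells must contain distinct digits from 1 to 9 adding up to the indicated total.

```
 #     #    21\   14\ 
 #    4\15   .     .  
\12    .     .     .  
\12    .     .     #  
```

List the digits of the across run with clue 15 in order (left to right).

4 in 2 cells must be {1,3}.
The 12 across and the 4 down share only 3, so R3C1 = 3.
R3C2 = 12 − 3 = 9 completes the 12 across.
R2C1 = 4 − 3 = 1 completes the 4 down.
No cell is forced outright now. R1C2 can only be 7 or 8 (the digits allowed by both its 15 across and its 21 down). If R1C2 = 8: then R1C3 would have to be in {7} for the 15 across but in {5,6,8,9} for the 14 down — contradiction. So R1C2 = 7.
R1C3 = 15 − 7 = 8 completes the 15 across.
R2C2 = 21 − 16 = 5 completes the 21 down.
R2C3 = 12 − 6 = 6 completes the 12 across.

7, 8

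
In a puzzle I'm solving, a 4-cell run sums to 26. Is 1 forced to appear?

No

Counterexample: {2,7,8,9} sums to 26 without using 1.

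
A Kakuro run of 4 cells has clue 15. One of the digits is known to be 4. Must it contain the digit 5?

No

Counterexample: {1,2,4,8} sums to 15 under that restriction without using 5.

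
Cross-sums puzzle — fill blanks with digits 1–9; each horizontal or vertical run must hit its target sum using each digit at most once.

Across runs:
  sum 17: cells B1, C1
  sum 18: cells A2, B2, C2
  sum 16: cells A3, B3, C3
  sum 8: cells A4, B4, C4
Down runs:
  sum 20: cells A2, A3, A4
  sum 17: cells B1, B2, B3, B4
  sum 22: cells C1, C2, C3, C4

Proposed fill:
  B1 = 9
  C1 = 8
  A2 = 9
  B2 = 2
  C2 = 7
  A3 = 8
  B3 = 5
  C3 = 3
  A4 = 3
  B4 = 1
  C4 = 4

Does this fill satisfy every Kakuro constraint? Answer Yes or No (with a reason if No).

Yes

Across: 9+8=17; 9+2+7=18; 8+5+3=16; 3+1+4=8. Down: 9+8+3=20; 9+2+5+1=17; 8+7+3+4=22. No digit repeats within any run.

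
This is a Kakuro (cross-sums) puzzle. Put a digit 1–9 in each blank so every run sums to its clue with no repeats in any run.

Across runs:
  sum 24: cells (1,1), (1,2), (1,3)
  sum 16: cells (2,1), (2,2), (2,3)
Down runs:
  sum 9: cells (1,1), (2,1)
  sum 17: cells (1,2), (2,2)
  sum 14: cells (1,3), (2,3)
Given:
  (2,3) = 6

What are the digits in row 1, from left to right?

24 in 3 cells must be {7,8,9}; 17 in 2 cells must be {8,9}.
(1,3) = 14 − 6 = 8 completes the 14 down.
(1,1) = 7: the only remaining digit allowed by both the 24 across and the 9 down.
(1,2) = 24 − 15 = 9 completes the 24 across.
(2,1) = 9 − 7 = 2 completes the 9 down.
(2,2) = 16 − 8 = 8 completes the 16 across.

7 9 8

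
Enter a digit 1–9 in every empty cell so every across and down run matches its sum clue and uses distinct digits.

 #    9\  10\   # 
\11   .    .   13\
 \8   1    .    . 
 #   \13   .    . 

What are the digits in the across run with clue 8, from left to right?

R1C1 = 9 − 1 = 8 completes the 9 down.
R1C2 = 11 − 8 = 3 completes the 11 across.
Nothing is forced directly, so branch on R2C2, whose candidates are 2 or 5. If R2C2 = 5: then R2C3 would have to be in {2} for the 8 across but in {4,5,6,7,8,9} for the 13 down — contradiction. So R2C2 = 2.
R2C3 = 8 − 3 = 5 completes the 8 across.
R3C2 = 10 − 5 = 5 completes the 10 down.
R3C3 = 13 − 5 = 8 completes the 13 across.

1 2 5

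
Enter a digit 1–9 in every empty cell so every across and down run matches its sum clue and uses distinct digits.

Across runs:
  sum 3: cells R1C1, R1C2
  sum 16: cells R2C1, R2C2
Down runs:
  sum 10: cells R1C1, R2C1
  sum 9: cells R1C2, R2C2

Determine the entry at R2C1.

3 in 2 cells must be {1,2}; 16 in 2 cells must be {7,9}.
The 16 across and the 9 down share only 7, so R2C2 = 7.
R1C2 = 9 − 7 = 2 completes the 9 down.
R2C1 = 16 − 7 = 9 completes the 16 across.
R1C1 = 3 − 2 = 1 completes the 3 across.

9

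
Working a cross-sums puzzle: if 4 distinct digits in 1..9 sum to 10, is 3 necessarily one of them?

The only way to make 10 from 4 distinct digits is {1,2,3,4}, which contains 3.

Yes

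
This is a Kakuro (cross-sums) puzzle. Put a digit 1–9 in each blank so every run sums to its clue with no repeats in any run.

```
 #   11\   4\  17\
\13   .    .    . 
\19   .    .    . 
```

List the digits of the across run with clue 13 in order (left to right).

4 in 2 cells must be {1,3}; 17 in 2 cells must be {8,9}.
The 19 across and the 4 down share only 3, so R2C2 = 3.
Given what's placed, R2C3 must be 9 to fit the 19 across and 17 down.
R1C2 = 4 − 3 = 1 completes the 4 down.
R1C3 = 17 − 9 = 8 completes the 17 down.
R2C1 = 19 − 12 = 7 completes the 19 across.
R1C1 = 13 − 9 = 4 completes the 13 across.

4 1 8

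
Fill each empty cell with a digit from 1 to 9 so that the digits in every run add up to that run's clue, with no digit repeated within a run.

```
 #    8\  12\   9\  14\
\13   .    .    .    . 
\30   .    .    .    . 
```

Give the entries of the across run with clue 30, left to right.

7 8 6 9

30 in 4 cells must be {6,7,8,9}.
Nothing is forced directly, so branch on R1C4, whose candidates are 5 or 6. If R1C4 = 6: that forces R1C2 = 4, R2C2 = 8, after which R2C4 would have to be in {6,7,9} for the 30 across but in {8} for the 14 down — contradiction. So R1C4 = 5.
R2C4 = 14 − 5 = 9 completes the 14 down.
Nothing is forced directly, so branch on R2C1, whose candidates are 6 or 7. If R2C1 = 6: then R1C1 would have to be in {1,3,4} for the 13 across but in {2} for the 8 down — contradiction. So R2C1 = 7.
R1C1 = 8 − 7 = 1 completes the 8 down.
R2C2 = 8: the only remaining digit allowed by both the 30 across and the 12 down.
R2C3 = 30 − 24 = 6 completes the 30 across.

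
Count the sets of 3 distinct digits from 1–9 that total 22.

2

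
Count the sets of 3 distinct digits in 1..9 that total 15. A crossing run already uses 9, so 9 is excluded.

6

3 distinct digits from 1–9 sum between 6 and 24.
Dropping sets that contain 9.
Enumerating: {1,6,8}, {2,5,8}, {2,6,7}, {3,4,8}, {3,5,7}, {4,5,6}.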